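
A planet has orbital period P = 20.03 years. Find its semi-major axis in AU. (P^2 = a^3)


a = P^(2/3) = 20.03^(2/3) = 7.3754

7.3754 AU


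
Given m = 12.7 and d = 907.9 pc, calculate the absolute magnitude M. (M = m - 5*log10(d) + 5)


M = m - 5*log10(d) + 5 = 12.7 - 5*log10(907.9) + 5 = 2.9098

2.9098


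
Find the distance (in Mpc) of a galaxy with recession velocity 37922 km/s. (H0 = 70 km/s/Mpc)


d = v / H0 = 37922 / 70 = 541.7429

541.7429 Mpc


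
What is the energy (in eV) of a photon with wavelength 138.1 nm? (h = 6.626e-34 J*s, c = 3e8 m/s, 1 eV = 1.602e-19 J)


E = hc/lambda = 6.626e-34 * 3e8 / 1.381e-07 = 1.439e-18 J = 8.985 eV

8.985 eV


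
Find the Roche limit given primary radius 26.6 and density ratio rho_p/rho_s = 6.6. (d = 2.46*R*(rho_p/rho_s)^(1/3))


d_Roche = 2.46 * 26.6 * 6.6^(1/3) = 122.7434

122.7434


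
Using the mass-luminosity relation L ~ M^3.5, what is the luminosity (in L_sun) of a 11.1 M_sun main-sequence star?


L/L_sun = (M/M_sun)^3.5 = 11.1^3.5 = 4556.49

4556.49 L_sun


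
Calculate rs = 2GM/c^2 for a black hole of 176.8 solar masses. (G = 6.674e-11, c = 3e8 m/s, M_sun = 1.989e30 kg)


M = 176.8 * 1.989e30 kg = 3.516552e+32 kg. rs = 2GM/c^2 = 2 * 6.674e-11 * 3.516552e+32 / (3e8)^2 = 521543.7344

521543.7344 m


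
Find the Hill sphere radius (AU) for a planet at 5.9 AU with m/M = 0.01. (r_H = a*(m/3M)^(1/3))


r_H = a * (m/3M)^(1/3) = 5.9 * (0.01/3)^(1/3) = 0.8813

0.8813 AU


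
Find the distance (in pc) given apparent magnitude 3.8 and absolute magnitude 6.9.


d = 10^((m - M + 5)/5) = 10^((3.8 - 6.9 + 5)/5) = 2.3988

2.3988 pc


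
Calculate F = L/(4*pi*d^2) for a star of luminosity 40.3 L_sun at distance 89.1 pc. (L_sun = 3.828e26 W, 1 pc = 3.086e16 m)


F = L / (4*pi*d^2) = 1.543e+28 / (4*pi*(2.750e+18)^2) = 1.624e-10

1.624e-10 W/m^2


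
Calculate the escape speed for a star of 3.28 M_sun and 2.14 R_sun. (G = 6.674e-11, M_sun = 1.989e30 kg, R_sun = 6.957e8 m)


M = 3.28 * 1.989e30 kg = 6.52392e+30 kg; R = 2.14 * 6.957e8 m = 1.488798e+09 m. v_esc = sqrt(2GM/R) = sqrt(2 * 6.674e-11 * 6.52392e+30 / 1.488798e+09) = 764794.0914

764794.0914 m/s


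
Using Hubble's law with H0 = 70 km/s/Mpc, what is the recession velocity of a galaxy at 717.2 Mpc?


v = H0 * d = 70 * 717.2 = 50204.0

50204.0 km/s


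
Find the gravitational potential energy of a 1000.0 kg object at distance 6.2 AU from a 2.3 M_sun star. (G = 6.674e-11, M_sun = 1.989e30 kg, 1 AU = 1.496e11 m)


M = 2.3 * 1.989e30 kg = 4.5747e+30 kg; r = 6.2 AU * 1.496e11 m/AU = 9.2752e+11 m. U = -GM*m/r = -(6.674e-11 * 4.5747e+30 * 1000.0) / 9.2752e+11 = -3.292e+11

-3.292e+11 J


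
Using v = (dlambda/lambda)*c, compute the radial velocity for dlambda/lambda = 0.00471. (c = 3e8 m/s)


v = (dlambda/lambda) * c = 0.00471 * 3e8 = 1.413e+06

1.413e+06 m/s


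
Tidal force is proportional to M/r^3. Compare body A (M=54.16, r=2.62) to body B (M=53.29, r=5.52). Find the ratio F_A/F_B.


Ratio = (M1/r1^3) / (M2/r2^3) = (54.16/2.62^3) / (53.29/5.52^3) = 9.5049

9.5049


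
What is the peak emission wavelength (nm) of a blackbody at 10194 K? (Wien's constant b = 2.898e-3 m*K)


lam_max = b / T = 2.898e-3 / 10194 = 2.843e-07 m = 284.2849 nm

284.2849 nm


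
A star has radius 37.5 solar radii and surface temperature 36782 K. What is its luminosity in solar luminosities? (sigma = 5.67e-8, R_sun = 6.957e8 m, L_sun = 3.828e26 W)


R = 37.5 * 6.957e8 m = 2.608875e+10 m. L = 4*pi*R^2*sigma*T^4 = 4*pi*(2.608875e+10)^2 * 5.67e-8 * 36782^4 = 8.876480949e+32 W. L/L_sun = 8.876480949e+32 / 3.828e26 = 2.319e+06

2.319e+06 L_sun


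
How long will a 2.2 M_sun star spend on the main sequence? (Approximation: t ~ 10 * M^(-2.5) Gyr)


t = 10 * M^(-2.5) = 10 * 2.2^(-2.5) = 1.393

1.393 Gyr


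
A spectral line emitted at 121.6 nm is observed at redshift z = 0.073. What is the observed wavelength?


lam_obs = lam_emit * (1 + z) = 121.6 * (1 + 0.073) = 130.4768

130.4768 nm


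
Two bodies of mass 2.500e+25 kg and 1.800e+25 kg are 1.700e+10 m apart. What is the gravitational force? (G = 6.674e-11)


F = G*m1*m2/r^2 = 6.674e-11 * 2.500e+25 * 1.800e+25 / (1.700e+10)^2 = 6.674e-11 * 4.500e+50 / 2.890e+20 = 1.039e+20

1.039e+20 N


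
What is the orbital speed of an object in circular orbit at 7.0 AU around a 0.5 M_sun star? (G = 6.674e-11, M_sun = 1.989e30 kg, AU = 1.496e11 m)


v = sqrt(GM/r) = sqrt(6.674e-11 * 9.945e+29 / 1.047e+12) = 7961.2393

7961.2393 m/s


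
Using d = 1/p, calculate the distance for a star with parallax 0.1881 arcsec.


d = 1/p = 1/0.1881 = 5.3163

5.3163 pc


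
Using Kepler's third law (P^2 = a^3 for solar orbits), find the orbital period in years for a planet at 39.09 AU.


P = a^(3/2) = 39.09^1.5 = 244.3985

244.3985 years


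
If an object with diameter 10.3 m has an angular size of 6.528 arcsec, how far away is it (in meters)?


D = size / theta_rad, theta_rad = 6.528 * pi/(180*3600) = 3.165e-05, D = 325448.4535

325448.4535 m


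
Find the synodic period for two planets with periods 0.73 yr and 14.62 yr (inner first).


1/P_syn = |1/P1 - 1/P2| = |1/0.73 - 1/14.62| => P_syn = 0.7684

0.7684 years


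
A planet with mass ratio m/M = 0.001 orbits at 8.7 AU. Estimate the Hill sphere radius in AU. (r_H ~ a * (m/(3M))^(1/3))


r_H = a * (m/3M)^(1/3) = 8.7 * (0.001/3)^(1/3) = 0.6032

0.6032 AU


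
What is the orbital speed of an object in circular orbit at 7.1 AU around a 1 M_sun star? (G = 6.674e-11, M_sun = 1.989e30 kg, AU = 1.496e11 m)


v = sqrt(GM/r) = sqrt(6.674e-11 * 1.989e+30 / 1.062e+12) = 11179.3234

11179.3234 m/s


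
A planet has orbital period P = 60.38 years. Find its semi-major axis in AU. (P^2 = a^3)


a = P^(2/3) = 60.38^(2/3) = 15.3908

15.3908 AU


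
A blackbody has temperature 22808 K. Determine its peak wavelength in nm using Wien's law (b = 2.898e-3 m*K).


lam_max = b / T = 2.898e-3 / 22808 = 1.271e-07 m = 127.0607 nm

127.0607 nm


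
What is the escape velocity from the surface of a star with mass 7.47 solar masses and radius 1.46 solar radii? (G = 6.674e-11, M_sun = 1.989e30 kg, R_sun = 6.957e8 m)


M = 7.47 * 1.989e30 kg = 1.485783e+31 kg; R = 1.46 * 6.957e8 m = 1.015722e+09 m. v_esc = sqrt(2GM/R) = sqrt(2 * 6.674e-11 * 1.485783e+31 / 1.015722e+09) = 1.397e+06

1.397e+06 m/s


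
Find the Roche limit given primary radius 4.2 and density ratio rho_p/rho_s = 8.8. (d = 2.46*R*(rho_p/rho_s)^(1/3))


d_Roche = 2.46 * 4.2 * 8.8^(1/3) = 21.331

21.331


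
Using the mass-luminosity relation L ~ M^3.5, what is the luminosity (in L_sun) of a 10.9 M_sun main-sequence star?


L/L_sun = (M/M_sun)^3.5 = 10.9^3.5 = 4275.5574

4275.5574 L_sun


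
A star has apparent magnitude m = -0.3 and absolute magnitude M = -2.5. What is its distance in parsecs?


d = 10^((m - M + 5)/5) = 10^((-0.3 - -2.5 + 5)/5) = 27.5423

27.5423 pc


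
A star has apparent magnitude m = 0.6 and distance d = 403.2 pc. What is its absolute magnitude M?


M = m - 5*log10(d) + 5 = 0.6 - 5*log10(403.2) + 5 = -7.4276

-7.4276


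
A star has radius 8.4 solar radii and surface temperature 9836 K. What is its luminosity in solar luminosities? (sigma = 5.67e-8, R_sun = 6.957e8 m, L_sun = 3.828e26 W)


R = 8.4 * 6.957e8 m = 5.84388e+09 m. L = 4*pi*R^2*sigma*T^4 = 4*pi*(5.84388e+09)^2 * 5.67e-8 * 9836^4 = 2.277558716e+29 W. L/L_sun = 2.277558716e+29 / 3.828e26 = 594.9735

594.9735 L_sun


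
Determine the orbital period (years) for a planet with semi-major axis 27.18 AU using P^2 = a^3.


P = a^(3/2) = 27.18^1.5 = 141.7014

141.7014 years


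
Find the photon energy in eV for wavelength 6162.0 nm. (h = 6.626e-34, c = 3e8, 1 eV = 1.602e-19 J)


E = hc/lambda = 6.626e-34 * 3e8 / 6.162e-06 = 3.226e-20 J = 0.2014 eV

0.2014 eV


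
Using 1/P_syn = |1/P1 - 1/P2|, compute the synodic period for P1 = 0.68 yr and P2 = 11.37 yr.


1/P_syn = |1/P1 - 1/P2| = |1/0.68 - 1/11.37| => P_syn = 0.7233

0.7233 years


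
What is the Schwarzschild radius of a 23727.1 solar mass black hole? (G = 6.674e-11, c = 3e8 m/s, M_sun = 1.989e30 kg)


M = 23727.1 * 1.989e30 kg = 4.71932019e+34 kg. rs = 2GM/c^2 = 2 * 6.674e-11 * 4.71932019e+34 / (3e8)^2 = 6.999e+07

6.999e+07 m


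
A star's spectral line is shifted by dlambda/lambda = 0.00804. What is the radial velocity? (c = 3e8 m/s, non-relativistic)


v = (dlambda/lambda) * c = 0.00804 * 3e8 = 2.412e+06

2.412e+06 m/s


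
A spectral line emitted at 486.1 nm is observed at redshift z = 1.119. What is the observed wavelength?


lam_obs = lam_emit * (1 + z) = 486.1 * (1 + 1.119) = 1030.0459

1030.0459 nm


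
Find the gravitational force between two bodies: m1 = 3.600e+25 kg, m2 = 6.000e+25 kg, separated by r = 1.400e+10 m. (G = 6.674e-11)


F = G*m1*m2/r^2 = 6.674e-11 * 3.600e+25 * 6.000e+25 / (1.400e+10)^2 = 6.674e-11 * 2.160e+51 / 1.960e+20 = 7.355e+20

7.355e+20 N


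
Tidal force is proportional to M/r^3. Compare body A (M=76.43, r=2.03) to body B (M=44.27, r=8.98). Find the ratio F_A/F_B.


Ratio = (M1/r1^3) / (M2/r2^3) = (76.43/2.03^3) / (44.27/8.98^3) = 149.4498

149.4498


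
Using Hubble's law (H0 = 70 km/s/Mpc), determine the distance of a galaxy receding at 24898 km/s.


d = v / H0 = 24898 / 70 = 355.6857

355.6857 Mpc


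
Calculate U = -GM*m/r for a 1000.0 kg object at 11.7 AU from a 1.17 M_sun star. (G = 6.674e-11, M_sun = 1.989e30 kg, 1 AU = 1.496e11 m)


M = 1.17 * 1.989e30 kg = 2.32713e+30 kg; r = 11.7 AU * 1.496e11 m/AU = 1.75032e+12 m. U = -GM*m/r = -(6.674e-11 * 2.32713e+30 * 1000.0) / 1.75032e+12 = -8.873e+10

-8.873e+10 J


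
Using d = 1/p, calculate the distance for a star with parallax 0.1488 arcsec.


d = 1/p = 1/0.1488 = 6.7204

6.7204 pc


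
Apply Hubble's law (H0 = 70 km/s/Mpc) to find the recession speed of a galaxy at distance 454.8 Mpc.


v = H0 * d = 70 * 454.8 = 31836.0

31836.0 km/s


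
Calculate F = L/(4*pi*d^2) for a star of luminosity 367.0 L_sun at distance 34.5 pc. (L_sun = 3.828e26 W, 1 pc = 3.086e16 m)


F = L / (4*pi*d^2) = 1.405e+29 / (4*pi*(1.065e+18)^2) = 9.863e-09

9.863e-09 W/m^2


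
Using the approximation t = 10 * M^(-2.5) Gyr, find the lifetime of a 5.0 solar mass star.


t = 10 * M^(-2.5) = 10 * 5.0^(-2.5) = 0.1789

0.1789 Gyr


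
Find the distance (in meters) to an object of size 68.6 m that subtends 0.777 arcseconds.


D = size / theta_rad, theta_rad = 0.777 * pi/(180*3600) = 3.767e-06, D = 1.821e+07

1.821e+07 m


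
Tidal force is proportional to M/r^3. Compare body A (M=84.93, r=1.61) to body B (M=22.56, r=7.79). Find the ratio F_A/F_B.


Ratio = (M1/r1^3) / (M2/r2^3) = (84.93/1.61^3) / (22.56/7.79^3) = 426.4389

426.4389


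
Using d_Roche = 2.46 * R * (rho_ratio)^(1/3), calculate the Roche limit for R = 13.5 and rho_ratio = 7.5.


d_Roche = 2.46 * 13.5 * 7.5^(1/3) = 65.0064

65.0064


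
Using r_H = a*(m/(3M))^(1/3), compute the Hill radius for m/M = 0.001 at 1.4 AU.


r_H = a * (m/3M)^(1/3) = 1.4 * (0.001/3)^(1/3) = 0.0971

0.0971 AU


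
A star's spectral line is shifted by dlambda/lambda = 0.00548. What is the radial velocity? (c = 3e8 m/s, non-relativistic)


v = (dlambda/lambda) * c = 0.00548 * 3e8 = 1.644e+06

1.644e+06 m/s


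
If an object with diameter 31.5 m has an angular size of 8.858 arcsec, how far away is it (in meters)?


D = size / theta_rad, theta_rad = 8.858 * pi/(180*3600) = 4.294e-05, D = 733499.819

733499.819 m


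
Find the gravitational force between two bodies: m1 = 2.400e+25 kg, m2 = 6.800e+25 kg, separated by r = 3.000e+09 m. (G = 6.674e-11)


F = G*m1*m2/r^2 = 6.674e-11 * 2.400e+25 * 6.800e+25 / (3.000e+09)^2 = 6.674e-11 * 1.632e+51 / 9.000e+18 = 1.210e+22

1.210e+22 N


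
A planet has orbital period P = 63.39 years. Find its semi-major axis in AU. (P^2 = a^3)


a = P^(2/3) = 63.39^(2/3) = 15.8982

15.8982 AU


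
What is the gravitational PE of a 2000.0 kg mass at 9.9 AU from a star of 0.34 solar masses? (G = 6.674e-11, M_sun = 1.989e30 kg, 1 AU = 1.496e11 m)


M = 0.34 * 1.989e30 kg = 6.7626e+29 kg; r = 9.9 AU * 1.496e11 m/AU = 1.48104e+12 m. U = -GM*m/r = -(6.674e-11 * 6.7626e+29 * 2000.0) / 1.48104e+12 = -6.095e+10

-6.095e+10 J


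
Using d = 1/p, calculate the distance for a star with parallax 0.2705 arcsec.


d = 1/p = 1/0.2705 = 3.6969

3.6969 pc


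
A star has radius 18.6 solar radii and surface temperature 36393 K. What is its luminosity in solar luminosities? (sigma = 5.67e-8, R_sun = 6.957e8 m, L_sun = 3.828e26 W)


R = 18.6 * 6.957e8 m = 1.294002e+10 m. L = 4*pi*R^2*sigma*T^4 = 4*pi*(1.294002e+10)^2 * 5.67e-8 * 36393^4 = 2.092831425e+32 W. L/L_sun = 2.092831425e+32 / 3.828e26 = 546716.6732

546716.6732 L_sun


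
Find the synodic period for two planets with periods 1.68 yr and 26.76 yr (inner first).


1/P_syn = |1/P1 - 1/P2| = |1/1.68 - 1/26.76| => P_syn = 1.7925

1.7925 years


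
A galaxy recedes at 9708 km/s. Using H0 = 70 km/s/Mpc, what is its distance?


d = v / H0 = 9708 / 70 = 138.6857

138.6857 Mpc


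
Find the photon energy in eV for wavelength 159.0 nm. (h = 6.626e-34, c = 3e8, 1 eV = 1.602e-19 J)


E = hc/lambda = 6.626e-34 * 3e8 / 1.590e-07 = 1.250e-18 J = 7.8039 eV

7.8039 eV


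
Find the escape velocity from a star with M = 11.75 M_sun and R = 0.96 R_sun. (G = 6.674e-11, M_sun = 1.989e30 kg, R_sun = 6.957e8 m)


M = 11.75 * 1.989e30 kg = 2.337075e+31 kg; R = 0.96 * 6.957e8 m = 6.67872e+08 m. v_esc = sqrt(2GM/R) = sqrt(2 * 6.674e-11 * 2.337075e+31 / 6.67872e+08) = 2.161e+06

2.161e+06 m/s


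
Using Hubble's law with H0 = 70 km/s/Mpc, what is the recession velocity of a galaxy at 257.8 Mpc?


v = H0 * d = 70 * 257.8 = 18046.0

18046.0 km/s


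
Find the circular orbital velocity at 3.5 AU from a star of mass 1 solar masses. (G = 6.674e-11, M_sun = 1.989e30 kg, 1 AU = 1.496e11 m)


v = sqrt(GM/r) = sqrt(6.674e-11 * 1.989e+30 / 5.236e+11) = 15922.4786

15922.4786 m/s


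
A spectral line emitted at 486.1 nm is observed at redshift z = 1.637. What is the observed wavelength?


lam_obs = lam_emit * (1 + z) = 486.1 * (1 + 1.637) = 1281.8457

1281.8457 nm


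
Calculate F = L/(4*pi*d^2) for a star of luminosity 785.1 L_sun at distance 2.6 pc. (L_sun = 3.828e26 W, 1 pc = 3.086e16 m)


F = L / (4*pi*d^2) = 3.005e+29 / (4*pi*(8.024e+16)^2) = 3.715e-06

3.715e-06 W/m^2


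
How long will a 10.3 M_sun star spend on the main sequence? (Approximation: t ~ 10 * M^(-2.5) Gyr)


t = 10 * M^(-2.5) = 10 * 10.3^(-2.5) = 0.0294

0.0294 Gyr


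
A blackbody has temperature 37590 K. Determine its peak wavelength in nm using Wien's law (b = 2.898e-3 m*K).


lam_max = b / T = 2.898e-3 / 37590 = 7.709e-08 m = 77.095 nm

77.095 nm


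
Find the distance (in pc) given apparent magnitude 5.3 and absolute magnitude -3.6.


d = 10^((m - M + 5)/5) = 10^((5.3 - -3.6 + 5)/5) = 602.5596

602.5596 pc


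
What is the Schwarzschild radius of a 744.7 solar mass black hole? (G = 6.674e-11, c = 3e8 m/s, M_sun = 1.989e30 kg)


M = 744.7 * 1.989e30 kg = 1.4812083e+33 kg. rs = 2GM/c^2 = 2 * 6.674e-11 * 1.4812083e+33 / (3e8)^2 = 2.197e+06

2.197e+06 m


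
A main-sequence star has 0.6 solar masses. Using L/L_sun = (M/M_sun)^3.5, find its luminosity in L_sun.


L/L_sun = (M/M_sun)^3.5 = 0.6^3.5 = 0.1673

0.1673 L_sun


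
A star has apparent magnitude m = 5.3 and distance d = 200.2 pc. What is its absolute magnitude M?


M = m - 5*log10(d) + 5 = 5.3 - 5*log10(200.2) + 5 = -1.2073

-1.2073


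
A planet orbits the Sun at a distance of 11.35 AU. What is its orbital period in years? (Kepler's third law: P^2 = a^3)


P = a^(3/2) = 11.35^1.5 = 38.2379

38.2379 years


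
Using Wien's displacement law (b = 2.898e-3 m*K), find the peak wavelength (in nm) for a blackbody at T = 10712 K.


lam_max = b / T = 2.898e-3 / 10712 = 2.705e-07 m = 270.5377 nm

270.5377 nm


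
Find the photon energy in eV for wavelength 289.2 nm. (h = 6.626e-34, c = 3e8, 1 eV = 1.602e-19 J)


E = hc/lambda = 6.626e-34 * 3e8 / 2.892e-07 = 6.873e-19 J = 4.2905 eV

4.2905 eV


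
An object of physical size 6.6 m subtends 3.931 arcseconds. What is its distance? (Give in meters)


D = size / theta_rad, theta_rad = 3.931 * pi/(180*3600) = 1.906e-05, D = 346310.7915

346310.7915 m


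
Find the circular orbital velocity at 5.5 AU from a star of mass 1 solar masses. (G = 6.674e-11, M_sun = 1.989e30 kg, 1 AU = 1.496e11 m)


v = sqrt(GM/r) = sqrt(6.674e-11 * 1.989e+30 / 8.228e+11) = 12701.7439

12701.7439 m/s


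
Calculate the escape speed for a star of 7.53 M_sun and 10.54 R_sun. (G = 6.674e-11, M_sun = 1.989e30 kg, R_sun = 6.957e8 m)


M = 7.53 * 1.989e30 kg = 1.497717e+31 kg; R = 10.54 * 6.957e8 m = 7.332678e+09 m. v_esc = sqrt(2GM/R) = sqrt(2 * 6.674e-11 * 1.497717e+31 / 7.332678e+09) = 522145.6588

522145.6588 m/s


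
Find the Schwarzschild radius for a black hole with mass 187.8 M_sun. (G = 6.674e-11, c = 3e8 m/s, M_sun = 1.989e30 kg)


M = 187.8 * 1.989e30 kg = 3.735342e+32 kg. rs = 2GM/c^2 = 2 * 6.674e-11 * 3.735342e+32 / (3e8)^2 = 553992.7224

553992.7224 m


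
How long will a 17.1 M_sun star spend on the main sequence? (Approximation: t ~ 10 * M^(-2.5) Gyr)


t = 10 * M^(-2.5) = 10 * 17.1^(-2.5) = 0.0083

0.0083 Gyr


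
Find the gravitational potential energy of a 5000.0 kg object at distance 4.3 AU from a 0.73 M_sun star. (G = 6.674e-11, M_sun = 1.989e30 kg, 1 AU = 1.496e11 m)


M = 0.73 * 1.989e30 kg = 1.45197e+30 kg; r = 4.3 AU * 1.496e11 m/AU = 6.4328e+11 m. U = -GM*m/r = -(6.674e-11 * 1.45197e+30 * 5000.0) / 6.4328e+11 = -7.532e+11

-7.532e+11 J


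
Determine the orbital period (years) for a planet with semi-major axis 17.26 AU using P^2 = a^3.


P = a^(3/2) = 17.26^1.5 = 71.7069

71.7069 years


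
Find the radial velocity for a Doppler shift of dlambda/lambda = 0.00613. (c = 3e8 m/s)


v = (dlambda/lambda) * c = 0.00613 * 3e8 = 1.839e+06

1.839e+06 m/s


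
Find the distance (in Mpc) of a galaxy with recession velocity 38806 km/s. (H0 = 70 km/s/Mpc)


d = v / H0 = 38806 / 70 = 554.3714

554.3714 Mpc


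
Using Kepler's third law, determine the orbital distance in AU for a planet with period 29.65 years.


a = P^(2/3) = 29.65^(2/3) = 9.5797

9.5797 AU


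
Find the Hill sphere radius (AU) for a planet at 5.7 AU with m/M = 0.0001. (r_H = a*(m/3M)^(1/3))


r_H = a * (m/3M)^(1/3) = 5.7 * (0.0001/3)^(1/3) = 0.1834

0.1834 AU


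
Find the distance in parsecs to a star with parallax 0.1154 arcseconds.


d = 1/p = 1/0.1154 = 8.6655

8.6655 pc


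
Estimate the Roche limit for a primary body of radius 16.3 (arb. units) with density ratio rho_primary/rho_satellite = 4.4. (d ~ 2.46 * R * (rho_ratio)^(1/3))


d_Roche = 2.46 * 16.3 * 4.4^(1/3) = 65.7063

65.7063


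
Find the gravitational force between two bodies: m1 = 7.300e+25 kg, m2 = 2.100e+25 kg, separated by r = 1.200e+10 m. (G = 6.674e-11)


F = G*m1*m2/r^2 = 6.674e-11 * 7.300e+25 * 2.100e+25 / (1.200e+10)^2 = 6.674e-11 * 1.533e+51 / 1.440e+20 = 7.105e+20

7.105e+20 N


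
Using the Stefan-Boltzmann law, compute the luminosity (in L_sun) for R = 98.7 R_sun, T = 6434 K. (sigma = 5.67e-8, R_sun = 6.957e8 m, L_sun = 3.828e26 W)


R = 98.7 * 6.957e8 m = 6.866559e+10 m. L = 4*pi*R^2*sigma*T^4 = 4*pi*(6.866559e+10)^2 * 5.67e-8 * 6434^4 = 5.756989816e+30 W. L/L_sun = 5.756989816e+30 / 3.828e26 = 15039.1584

15039.1584 L_sun


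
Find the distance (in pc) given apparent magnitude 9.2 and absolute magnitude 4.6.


d = 10^((m - M + 5)/5) = 10^((9.2 - 4.6 + 5)/5) = 83.1764

83.1764 pc


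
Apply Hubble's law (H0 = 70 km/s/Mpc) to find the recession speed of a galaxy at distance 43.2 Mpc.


v = H0 * d = 70 * 43.2 = 3024.0

3024.0 km/s


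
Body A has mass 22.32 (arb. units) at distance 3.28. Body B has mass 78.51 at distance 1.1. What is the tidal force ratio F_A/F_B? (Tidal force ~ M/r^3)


Ratio = (M1/r1^3) / (M2/r2^3) = (22.32/3.28^3) / (78.51/1.1^3) = 0.0107

0.0107


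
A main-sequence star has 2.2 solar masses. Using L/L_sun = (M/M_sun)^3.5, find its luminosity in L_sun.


L/L_sun = (M/M_sun)^3.5 = 2.2^3.5 = 15.7935

15.7935 L_sun


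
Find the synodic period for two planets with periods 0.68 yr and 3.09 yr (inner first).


1/P_syn = |1/P1 - 1/P2| = |1/0.68 - 1/3.09| => P_syn = 0.8719

0.8719 years


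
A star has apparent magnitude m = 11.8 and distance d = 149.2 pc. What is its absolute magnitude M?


M = m - 5*log10(d) + 5 = 11.8 - 5*log10(149.2) + 5 = 5.9312

5.9312


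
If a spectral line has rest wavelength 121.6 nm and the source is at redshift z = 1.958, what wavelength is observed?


lam_obs = lam_emit * (1 + z) = 121.6 * (1 + 1.958) = 359.6928

359.6928 nm


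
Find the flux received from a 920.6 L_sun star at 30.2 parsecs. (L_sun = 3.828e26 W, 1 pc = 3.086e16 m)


F = L / (4*pi*d^2) = 3.524e+29 / (4*pi*(9.320e+17)^2) = 3.229e-08

3.229e-08 W/m^2


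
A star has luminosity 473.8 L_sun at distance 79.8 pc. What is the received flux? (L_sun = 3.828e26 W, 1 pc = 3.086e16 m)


F = L / (4*pi*d^2) = 1.814e+29 / (4*pi*(2.463e+18)^2) = 2.380e-09

2.380e-09 W/m^2


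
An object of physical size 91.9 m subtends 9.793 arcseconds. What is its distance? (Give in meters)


D = size / theta_rad, theta_rad = 9.793 * pi/(180*3600) = 4.748e-05, D = 1.936e+06

1.936e+06 m


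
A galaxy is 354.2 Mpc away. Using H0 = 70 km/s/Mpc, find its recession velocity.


v = H0 * d = 70 * 354.2 = 24794.0

24794.0 km/s


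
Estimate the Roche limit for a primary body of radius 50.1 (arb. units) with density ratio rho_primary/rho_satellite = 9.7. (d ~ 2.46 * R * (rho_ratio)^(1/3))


d_Roche = 2.46 * 50.1 * 9.7^(1/3) = 262.8432

262.8432


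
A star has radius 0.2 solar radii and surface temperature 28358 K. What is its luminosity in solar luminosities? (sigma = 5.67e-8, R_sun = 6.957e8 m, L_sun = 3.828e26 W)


R = 0.2 * 6.957e8 m = 1.3914e+08 m. L = 4*pi*R^2*sigma*T^4 = 4*pi*(1.3914e+08)^2 * 5.67e-8 * 28358^4 = 8.920707789e+27 W. L/L_sun = 8.920707789e+27 / 3.828e26 = 23.3038

23.3038 L_sun


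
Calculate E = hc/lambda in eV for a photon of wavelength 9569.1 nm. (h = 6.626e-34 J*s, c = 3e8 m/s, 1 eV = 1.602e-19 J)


E = hc/lambda = 6.626e-34 * 3e8 / 9.569e-06 = 2.077e-20 J = 0.1297 eV

0.1297 eV


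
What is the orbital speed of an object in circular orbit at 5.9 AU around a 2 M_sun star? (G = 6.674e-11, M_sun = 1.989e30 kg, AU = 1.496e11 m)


v = sqrt(GM/r) = sqrt(6.674e-11 * 3.978e+30 / 8.826e+11) = 17343.3779

17343.3779 m/s


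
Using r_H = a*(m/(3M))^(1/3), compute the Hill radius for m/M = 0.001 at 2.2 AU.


r_H = a * (m/3M)^(1/3) = 2.2 * (0.001/3)^(1/3) = 0.1525

0.1525 AU


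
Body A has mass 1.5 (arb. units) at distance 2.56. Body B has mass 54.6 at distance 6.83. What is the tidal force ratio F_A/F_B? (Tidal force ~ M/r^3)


Ratio = (M1/r1^3) / (M2/r2^3) = (1.5/2.56^3) / (54.6/6.83^3) = 0.5217

0.5217


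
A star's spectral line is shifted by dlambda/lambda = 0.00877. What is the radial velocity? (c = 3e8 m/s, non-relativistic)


v = (dlambda/lambda) * c = 0.00877 * 3e8 = 2.631e+06

2.631e+06 m/s


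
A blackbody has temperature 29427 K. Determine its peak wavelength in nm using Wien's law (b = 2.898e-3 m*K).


lam_max = b / T = 2.898e-3 / 29427 = 9.848e-08 m = 98.481 nm

98.481 nm


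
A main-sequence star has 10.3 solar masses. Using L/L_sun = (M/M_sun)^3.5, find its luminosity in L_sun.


L/L_sun = (M/M_sun)^3.5 = 10.3^3.5 = 3506.9558

3506.9558 L_sun


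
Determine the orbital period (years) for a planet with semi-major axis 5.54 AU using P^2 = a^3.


P = a^(3/2) = 5.54^1.5 = 13.0396

13.0396 years


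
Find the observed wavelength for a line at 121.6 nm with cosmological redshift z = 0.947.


lam_obs = lam_emit * (1 + z) = 121.6 * (1 + 0.947) = 236.7552

236.7552 nm


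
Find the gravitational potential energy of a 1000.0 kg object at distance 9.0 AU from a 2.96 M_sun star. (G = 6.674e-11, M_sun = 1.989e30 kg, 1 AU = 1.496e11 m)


M = 2.96 * 1.989e30 kg = 5.88744e+30 kg; r = 9.0 AU * 1.496e11 m/AU = 1.3464e+12 m. U = -GM*m/r = -(6.674e-11 * 5.88744e+30 * 1000.0) / 1.3464e+12 = -2.918e+11

-2.918e+11 J


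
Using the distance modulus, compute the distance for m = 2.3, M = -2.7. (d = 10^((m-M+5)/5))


d = 10^((m - M + 5)/5) = 10^((2.3 - -2.7 + 5)/5) = 100.0

100.0 pc


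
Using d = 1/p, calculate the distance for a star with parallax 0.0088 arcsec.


d = 1/p = 1/0.0088 = 113.6364

113.6364 pc


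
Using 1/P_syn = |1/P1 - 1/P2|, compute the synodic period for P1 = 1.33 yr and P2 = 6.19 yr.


1/P_syn = |1/P1 - 1/P2| = |1/1.33 - 1/6.19| => P_syn = 1.694

1.694 years


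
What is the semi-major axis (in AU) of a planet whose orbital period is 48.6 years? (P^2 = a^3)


a = P^(2/3) = 48.6^(2/3) = 13.3175

13.3175 AU


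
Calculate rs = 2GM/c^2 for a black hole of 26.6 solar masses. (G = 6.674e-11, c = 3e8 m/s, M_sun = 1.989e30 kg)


M = 26.6 * 1.989e30 kg = 5.29074e+31 kg. rs = 2GM/c^2 = 2 * 6.674e-11 * 5.29074e+31 / (3e8)^2 = 78467.5528

78467.5528 m


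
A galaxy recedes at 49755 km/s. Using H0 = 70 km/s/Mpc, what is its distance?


d = v / H0 = 49755 / 70 = 710.7857

710.7857 Mpc


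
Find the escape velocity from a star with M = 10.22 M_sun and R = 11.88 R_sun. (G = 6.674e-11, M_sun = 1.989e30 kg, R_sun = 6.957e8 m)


M = 10.22 * 1.989e30 kg = 2.032758e+31 kg; R = 11.88 * 6.957e8 m = 8.264916e+09 m. v_esc = sqrt(2GM/R) = sqrt(2 * 6.674e-11 * 2.032758e+31 / 8.264916e+09) = 572969.7797

572969.7797 m/s


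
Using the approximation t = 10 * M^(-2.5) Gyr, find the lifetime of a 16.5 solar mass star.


t = 10 * M^(-2.5) = 10 * 16.5^(-2.5) = 0.009

0.009 Gyr


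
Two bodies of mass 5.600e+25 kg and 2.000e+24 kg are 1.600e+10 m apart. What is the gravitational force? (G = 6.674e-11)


F = G*m1*m2/r^2 = 6.674e-11 * 5.600e+25 * 2.000e+24 / (1.600e+10)^2 = 6.674e-11 * 1.120e+50 / 2.560e+20 = 2.920e+19

2.920e+19 N


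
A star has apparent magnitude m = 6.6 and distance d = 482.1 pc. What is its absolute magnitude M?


M = m - 5*log10(d) + 5 = 6.6 - 5*log10(482.1) + 5 = -1.8157

-1.8157


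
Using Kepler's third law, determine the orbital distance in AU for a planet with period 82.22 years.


a = P^(2/3) = 82.22^(2/3) = 18.9083

18.9083 AU


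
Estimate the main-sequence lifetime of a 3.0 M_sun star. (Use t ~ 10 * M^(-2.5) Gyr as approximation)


t = 10 * M^(-2.5) = 10 * 3.0^(-2.5) = 0.6415

0.6415 Gyr


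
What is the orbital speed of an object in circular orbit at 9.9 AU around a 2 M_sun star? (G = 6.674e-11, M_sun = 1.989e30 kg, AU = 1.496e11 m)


v = sqrt(GM/r) = sqrt(6.674e-11 * 3.978e+30 / 1.481e+12) = 13388.8136

13388.8136 m/s


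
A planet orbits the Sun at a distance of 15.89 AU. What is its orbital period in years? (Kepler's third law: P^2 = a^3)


P = a^(3/2) = 15.89^1.5 = 63.3411

63.3411 years


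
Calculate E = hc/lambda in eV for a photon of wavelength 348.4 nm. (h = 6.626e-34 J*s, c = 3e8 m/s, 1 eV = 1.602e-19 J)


E = hc/lambda = 6.626e-34 * 3e8 / 3.484e-07 = 5.706e-19 J = 3.5615 eV

3.5615 eV


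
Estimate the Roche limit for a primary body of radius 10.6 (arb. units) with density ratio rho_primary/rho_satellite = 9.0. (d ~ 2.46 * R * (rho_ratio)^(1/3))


d_Roche = 2.46 * 10.6 * 9.0^(1/3) = 54.2403

54.2403


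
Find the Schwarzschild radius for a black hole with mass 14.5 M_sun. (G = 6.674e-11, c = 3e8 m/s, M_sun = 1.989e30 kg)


M = 14.5 * 1.989e30 kg = 2.88405e+31 kg. rs = 2GM/c^2 = 2 * 6.674e-11 * 2.88405e+31 / (3e8)^2 = 42773.666

42773.666 m


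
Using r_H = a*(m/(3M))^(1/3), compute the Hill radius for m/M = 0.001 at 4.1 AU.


r_H = a * (m/3M)^(1/3) = 4.1 * (0.001/3)^(1/3) = 0.2843

0.2843 AU


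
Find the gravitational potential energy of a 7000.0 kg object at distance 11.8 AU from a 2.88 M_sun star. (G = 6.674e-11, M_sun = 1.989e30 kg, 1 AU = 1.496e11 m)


M = 2.88 * 1.989e30 kg = 5.72832e+30 kg; r = 11.8 AU * 1.496e11 m/AU = 1.76528e+12 m. U = -GM*m/r = -(6.674e-11 * 5.72832e+30 * 7000.0) / 1.76528e+12 = -1.516e+12

-1.516e+12 J


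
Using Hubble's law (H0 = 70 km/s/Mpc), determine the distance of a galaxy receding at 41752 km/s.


d = v / H0 = 41752 / 70 = 596.4571

596.4571 Mpc


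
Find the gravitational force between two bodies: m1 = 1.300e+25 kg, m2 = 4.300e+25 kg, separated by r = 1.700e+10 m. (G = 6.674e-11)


F = G*m1*m2/r^2 = 6.674e-11 * 1.300e+25 * 4.300e+25 / (1.700e+10)^2 = 6.674e-11 * 5.590e+50 / 2.890e+20 = 1.291e+20

1.291e+20 N


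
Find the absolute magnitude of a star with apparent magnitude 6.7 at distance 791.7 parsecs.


M = m - 5*log10(d) + 5 = 6.7 - 5*log10(791.7) + 5 = -2.7928

-2.7928


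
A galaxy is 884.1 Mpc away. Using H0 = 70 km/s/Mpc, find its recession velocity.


v = H0 * d = 70 * 884.1 = 61887.0

61887.0 km/s


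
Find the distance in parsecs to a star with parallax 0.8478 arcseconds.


d = 1/p = 1/0.8478 = 1.1795

1.1795 pc


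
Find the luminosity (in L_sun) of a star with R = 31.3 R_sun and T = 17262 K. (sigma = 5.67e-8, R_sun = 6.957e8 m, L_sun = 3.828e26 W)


R = 31.3 * 6.957e8 m = 2.177541e+10 m. L = 4*pi*R^2*sigma*T^4 = 4*pi*(2.177541e+10)^2 * 5.67e-8 * 17262^4 = 2.99978448e+31 W. L/L_sun = 2.99978448e+31 / 3.828e26 = 78364.2759

78364.2759 L_sun


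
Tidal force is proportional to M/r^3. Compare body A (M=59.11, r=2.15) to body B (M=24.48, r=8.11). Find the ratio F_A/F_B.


Ratio = (M1/r1^3) / (M2/r2^3) = (59.11/2.15^3) / (24.48/8.11^3) = 129.5975

129.5975


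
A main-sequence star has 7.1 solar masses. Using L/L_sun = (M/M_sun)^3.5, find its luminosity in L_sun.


L/L_sun = (M/M_sun)^3.5 = 7.1^3.5 = 953.6834

953.6834 L_sun


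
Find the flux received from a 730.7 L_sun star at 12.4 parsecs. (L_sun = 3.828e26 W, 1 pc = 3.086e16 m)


F = L / (4*pi*d^2) = 2.797e+29 / (4*pi*(3.827e+17)^2) = 1.520e-07

1.520e-07 W/m^2


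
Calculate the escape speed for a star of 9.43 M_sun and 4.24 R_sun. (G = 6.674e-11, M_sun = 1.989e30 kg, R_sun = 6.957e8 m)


M = 9.43 * 1.989e30 kg = 1.875627e+31 kg; R = 4.24 * 6.957e8 m = 2.949768e+09 m. v_esc = sqrt(2GM/R) = sqrt(2 * 6.674e-11 * 1.875627e+31 / 2.949768e+09) = 921271.0136

921271.0136 m/s


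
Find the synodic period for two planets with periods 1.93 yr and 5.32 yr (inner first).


1/P_syn = |1/P1 - 1/P2| = |1/1.93 - 1/5.32| => P_syn = 3.0288

3.0288 years


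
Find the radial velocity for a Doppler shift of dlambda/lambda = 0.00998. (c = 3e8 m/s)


v = (dlambda/lambda) * c = 0.00998 * 3e8 = 2.994e+06

2.994e+06 m/s


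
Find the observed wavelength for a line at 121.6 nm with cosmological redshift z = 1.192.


lam_obs = lam_emit * (1 + z) = 121.6 * (1 + 1.192) = 266.5472

266.5472 nm


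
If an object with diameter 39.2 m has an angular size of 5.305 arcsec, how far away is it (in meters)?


D = size / theta_rad, theta_rad = 5.305 * pi/(180*3600) = 2.572e-05, D = 1.524e+06

1.524e+06 m


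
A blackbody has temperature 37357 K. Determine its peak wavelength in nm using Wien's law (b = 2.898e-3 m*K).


lam_max = b / T = 2.898e-3 / 37357 = 7.758e-08 m = 77.5758 nm

77.5758 nm


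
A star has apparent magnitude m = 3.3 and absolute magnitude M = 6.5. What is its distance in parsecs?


d = 10^((m - M + 5)/5) = 10^((3.3 - 6.5 + 5)/5) = 2.2909

2.2909 pc


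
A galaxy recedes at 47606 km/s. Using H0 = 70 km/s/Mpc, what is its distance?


d = v / H0 = 47606 / 70 = 680.0857

680.0857 Mpc


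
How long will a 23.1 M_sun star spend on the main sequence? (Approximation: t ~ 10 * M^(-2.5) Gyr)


t = 10 * M^(-2.5) = 10 * 23.1^(-2.5) = 0.0039

0.0039 Gyr


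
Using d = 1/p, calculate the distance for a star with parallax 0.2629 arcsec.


d = 1/p = 1/0.2629 = 3.8037

3.8037 pc


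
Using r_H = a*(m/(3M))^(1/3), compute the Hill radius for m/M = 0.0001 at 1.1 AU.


r_H = a * (m/3M)^(1/3) = 1.1 * (0.0001/3)^(1/3) = 0.0354

0.0354 AU


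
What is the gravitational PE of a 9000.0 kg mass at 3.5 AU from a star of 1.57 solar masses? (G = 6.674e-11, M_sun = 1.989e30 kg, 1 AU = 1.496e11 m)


M = 1.57 * 1.989e30 kg = 3.12273e+30 kg; r = 3.5 AU * 1.496e11 m/AU = 5.236e+11 m. U = -GM*m/r = -(6.674e-11 * 3.12273e+30 * 9000.0) / 5.236e+11 = -3.582e+12

-3.582e+12 J


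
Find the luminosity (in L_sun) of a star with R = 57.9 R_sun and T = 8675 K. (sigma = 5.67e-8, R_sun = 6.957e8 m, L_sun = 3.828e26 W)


R = 57.9 * 6.957e8 m = 4.028103e+10 m. L = 4*pi*R^2*sigma*T^4 = 4*pi*(4.028103e+10)^2 * 5.67e-8 * 8675^4 = 6.54744699e+30 W. L/L_sun = 6.54744699e+30 / 3.828e26 = 17104.0935

17104.0935 L_sun


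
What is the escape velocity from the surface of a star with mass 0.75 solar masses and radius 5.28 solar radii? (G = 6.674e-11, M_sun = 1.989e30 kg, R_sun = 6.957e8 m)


M = 0.75 * 1.989e30 kg = 1.49175e+30 kg; R = 5.28 * 6.957e8 m = 3.673296e+09 m. v_esc = sqrt(2GM/R) = sqrt(2 * 6.674e-11 * 1.49175e+30 / 3.673296e+09) = 232824.2214

232824.2214 m/s


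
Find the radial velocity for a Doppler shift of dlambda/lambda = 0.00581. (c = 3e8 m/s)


v = (dlambda/lambda) * c = 0.00581 * 3e8 = 1.743e+06

1.743e+06 m/s


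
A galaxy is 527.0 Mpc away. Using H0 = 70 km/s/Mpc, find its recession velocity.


v = H0 * d = 70 * 527.0 = 36890.0

36890.0 km/s


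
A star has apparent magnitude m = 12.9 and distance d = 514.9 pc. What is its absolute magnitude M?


M = m - 5*log10(d) + 5 = 12.9 - 5*log10(514.9) + 5 = 4.3414

4.3414


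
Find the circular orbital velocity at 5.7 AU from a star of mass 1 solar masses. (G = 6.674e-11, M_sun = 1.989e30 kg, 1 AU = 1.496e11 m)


v = sqrt(GM/r) = sqrt(6.674e-11 * 1.989e+30 / 8.527e+11) = 12476.9165

12476.9165 m/s


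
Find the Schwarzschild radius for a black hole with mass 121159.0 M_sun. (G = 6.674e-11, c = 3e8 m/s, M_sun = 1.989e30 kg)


M = 121159.0 * 1.989e30 kg = 2.40985251e+35 kg. rs = 2GM/c^2 = 2 * 6.674e-11 * 2.40985251e+35 / (3e8)^2 = 3.574e+08

3.574e+08 m


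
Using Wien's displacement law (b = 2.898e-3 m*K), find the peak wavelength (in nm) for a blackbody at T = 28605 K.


lam_max = b / T = 2.898e-3 / 28605 = 1.013e-07 m = 101.311 nm

101.311 nm


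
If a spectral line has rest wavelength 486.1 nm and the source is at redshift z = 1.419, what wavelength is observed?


lam_obs = lam_emit * (1 + z) = 486.1 * (1 + 1.419) = 1175.8759

1175.8759 nm


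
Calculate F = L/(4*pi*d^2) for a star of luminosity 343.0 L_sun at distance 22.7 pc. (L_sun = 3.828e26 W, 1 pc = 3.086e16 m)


F = L / (4*pi*d^2) = 1.313e+29 / (4*pi*(7.005e+17)^2) = 2.129e-08

2.129e-08 W/m^2


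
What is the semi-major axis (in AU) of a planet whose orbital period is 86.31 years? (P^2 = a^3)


a = P^(2/3) = 86.31^(2/3) = 19.5302

19.5302 AU


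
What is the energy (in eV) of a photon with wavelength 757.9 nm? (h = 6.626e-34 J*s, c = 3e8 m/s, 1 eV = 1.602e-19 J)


E = hc/lambda = 6.626e-34 * 3e8 / 7.579e-07 = 2.623e-19 J = 1.6372 eV

1.6372 eV


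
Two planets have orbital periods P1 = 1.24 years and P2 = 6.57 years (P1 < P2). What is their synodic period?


1/P_syn = |1/P1 - 1/P2| = |1/1.24 - 1/6.57| => P_syn = 1.5285

1.5285 years


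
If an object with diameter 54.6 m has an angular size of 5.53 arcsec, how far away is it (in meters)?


D = size / theta_rad, theta_rad = 5.53 * pi/(180*3600) = 2.681e-05, D = 2.037e+06

2.037e+06 m


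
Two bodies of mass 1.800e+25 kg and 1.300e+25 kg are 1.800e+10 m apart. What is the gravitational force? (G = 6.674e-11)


F = G*m1*m2/r^2 = 6.674e-11 * 1.800e+25 * 1.300e+25 / (1.800e+10)^2 = 6.674e-11 * 2.340e+50 / 3.240e+20 = 4.820e+19

4.820e+19 N


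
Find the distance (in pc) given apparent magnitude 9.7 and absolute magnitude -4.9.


d = 10^((m - M + 5)/5) = 10^((9.7 - -4.9 + 5)/5) = 8317.6377

8317.6377 pc


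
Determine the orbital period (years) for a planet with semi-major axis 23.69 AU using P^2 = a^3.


P = a^(3/2) = 23.69^1.5 = 115.3049

115.3049 years


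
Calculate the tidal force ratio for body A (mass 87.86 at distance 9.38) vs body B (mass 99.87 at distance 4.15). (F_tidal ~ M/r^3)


Ratio = (M1/r1^3) / (M2/r2^3) = (87.86/9.38^3) / (99.87/4.15^3) = 0.0762

0.0762


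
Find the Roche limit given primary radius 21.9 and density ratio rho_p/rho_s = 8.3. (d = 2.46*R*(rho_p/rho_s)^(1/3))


d_Roche = 2.46 * 21.9 * 8.3^(1/3) = 109.0784

109.0784


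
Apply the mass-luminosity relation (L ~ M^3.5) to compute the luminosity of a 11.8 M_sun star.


L/L_sun = (M/M_sun)^3.5 = 11.8^3.5 = 5644.0003

5644.0003 L_sun


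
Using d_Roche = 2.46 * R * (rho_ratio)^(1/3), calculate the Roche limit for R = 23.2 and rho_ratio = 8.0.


d_Roche = 2.46 * 23.2 * 8.0^(1/3) = 114.144

114.144


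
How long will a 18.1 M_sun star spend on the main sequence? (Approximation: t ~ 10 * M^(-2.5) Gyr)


t = 10 * M^(-2.5) = 10 * 18.1^(-2.5) = 0.0072

0.0072 Gyr


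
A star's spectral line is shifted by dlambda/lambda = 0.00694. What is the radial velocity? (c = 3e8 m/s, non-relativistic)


v = (dlambda/lambda) * c = 0.00694 * 3e8 = 2.082e+06

2.082e+06 m/s


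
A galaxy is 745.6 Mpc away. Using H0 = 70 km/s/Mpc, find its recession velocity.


v = H0 * d = 70 * 745.6 = 52192.0

52192.0 km/s


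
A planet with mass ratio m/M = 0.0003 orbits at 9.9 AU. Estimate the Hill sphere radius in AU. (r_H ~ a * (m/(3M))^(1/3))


r_H = a * (m/3M)^(1/3) = 9.9 * (0.0003/3)^(1/3) = 0.4595

0.4595 AU


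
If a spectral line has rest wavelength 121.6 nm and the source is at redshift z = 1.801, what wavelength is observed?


lam_obs = lam_emit * (1 + z) = 121.6 * (1 + 1.801) = 340.6016

340.6016 nm


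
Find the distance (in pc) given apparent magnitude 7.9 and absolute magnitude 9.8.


d = 10^((m - M + 5)/5) = 10^((7.9 - 9.8 + 5)/5) = 4.1687

4.1687 pc


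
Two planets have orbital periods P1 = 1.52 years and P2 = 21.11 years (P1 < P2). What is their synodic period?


1/P_syn = |1/P1 - 1/P2| = |1/1.52 - 1/21.11| => P_syn = 1.6379

1.6379 years


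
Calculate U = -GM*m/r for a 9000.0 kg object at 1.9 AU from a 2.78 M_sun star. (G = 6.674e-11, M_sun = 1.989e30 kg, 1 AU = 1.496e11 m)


M = 2.78 * 1.989e30 kg = 5.52942e+30 kg; r = 1.9 AU * 1.496e11 m/AU = 2.8424e+11 m. U = -GM*m/r = -(6.674e-11 * 5.52942e+30 * 9000.0) / 2.8424e+11 = -1.168e+13

-1.168e+13 J


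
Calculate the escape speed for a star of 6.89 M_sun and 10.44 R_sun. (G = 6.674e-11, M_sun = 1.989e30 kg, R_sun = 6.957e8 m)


M = 6.89 * 1.989e30 kg = 1.370421e+31 kg; R = 10.44 * 6.957e8 m = 7.263108e+09 m. v_esc = sqrt(2GM/R) = sqrt(2 * 6.674e-11 * 1.370421e+31 / 7.263108e+09) = 501849.9099

501849.9099 m/s


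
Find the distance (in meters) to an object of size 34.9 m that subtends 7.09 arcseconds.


D = size / theta_rad, theta_rad = 7.09 * pi/(180*3600) = 3.437e-05, D = 1.015e+06

1.015e+06 m


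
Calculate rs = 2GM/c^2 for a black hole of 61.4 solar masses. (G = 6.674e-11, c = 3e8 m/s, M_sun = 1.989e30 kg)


M = 61.4 * 1.989e30 kg = 1.221246e+32 kg. rs = 2GM/c^2 = 2 * 6.674e-11 * 1.221246e+32 / (3e8)^2 = 181124.3512

181124.3512 m


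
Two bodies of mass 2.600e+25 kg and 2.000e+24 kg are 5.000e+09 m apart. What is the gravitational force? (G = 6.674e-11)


F = G*m1*m2/r^2 = 6.674e-11 * 2.600e+25 * 2.000e+24 / (5.000e+09)^2 = 6.674e-11 * 5.200e+49 / 2.500e+19 = 1.388e+20

1.388e+20 N


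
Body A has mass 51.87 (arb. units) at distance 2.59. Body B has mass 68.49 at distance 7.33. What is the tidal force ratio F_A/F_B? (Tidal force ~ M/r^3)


Ratio = (M1/r1^3) / (M2/r2^3) = (51.87/2.59^3) / (68.49/7.33^3) = 17.1673

17.1673
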